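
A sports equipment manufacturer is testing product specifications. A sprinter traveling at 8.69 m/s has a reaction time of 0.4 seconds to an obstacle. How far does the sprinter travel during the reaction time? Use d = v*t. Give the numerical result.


d = v * t
d = 8.69 * 0.4
d = 3.476 m

3.476 m


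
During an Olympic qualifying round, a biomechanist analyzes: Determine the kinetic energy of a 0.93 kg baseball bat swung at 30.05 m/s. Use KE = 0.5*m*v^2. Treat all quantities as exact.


KE = 0.5 * m * v^2
KE = 0.5 * 0.93 * 30.05^2
KE = 0.5 * 0.93 * 903.0025 = 419.8962 J

419.8962 J


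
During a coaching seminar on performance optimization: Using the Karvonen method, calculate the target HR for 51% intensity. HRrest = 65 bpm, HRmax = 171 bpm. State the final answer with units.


Target = HRrest + pct*(HRmax - HRrest)
Heart rate reserve = HRmax - HRrest = 171 - 65 = 106 bpm
Fraction = 51% = 0.51
Target = 65 + 0.51 * 106
Target = 65 + 54.06 = 119.06 bpm

119.06 bpm


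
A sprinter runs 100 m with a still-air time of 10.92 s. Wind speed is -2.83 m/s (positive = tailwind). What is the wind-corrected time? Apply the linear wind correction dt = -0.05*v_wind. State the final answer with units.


dt = -0.05 * v_wind = -0.05 * -2.83 = 0.1415 s
t_corrected = t_still + dt = 10.92 + (0.1415)
t_corrected = 11.0615 s

11.0615 s


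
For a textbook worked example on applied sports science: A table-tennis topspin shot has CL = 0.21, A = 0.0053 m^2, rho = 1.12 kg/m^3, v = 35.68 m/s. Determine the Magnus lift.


FM = 0.5 * CL * rho * A * v^2
FM = 0.5 * 0.21 * 1.12 * 0.0053 * 35.68^2
v^2 = 1273.0624
FM = 0.5 * 0.21 * 1.12 * 0.0053 * 1273.0624 = 0.7935 N

0.7935 N


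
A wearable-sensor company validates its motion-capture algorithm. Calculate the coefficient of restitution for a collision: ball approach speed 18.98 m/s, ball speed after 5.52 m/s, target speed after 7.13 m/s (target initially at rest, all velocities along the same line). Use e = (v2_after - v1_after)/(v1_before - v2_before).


e = (v2_after - v1_after) / (v1_before - v2_before)
Numerator = 7.13 - 5.52 = 1.61
Denominator = 18.98 - 0 = 18.98
e = 1.61 / 18.98 = 0.0848

0.0848


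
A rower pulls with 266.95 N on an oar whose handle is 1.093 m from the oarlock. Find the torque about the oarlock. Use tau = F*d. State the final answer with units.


tau = F * d
tau = 266.95 * 1.093
tau = 291.7763 N*m

291.7763 N*m


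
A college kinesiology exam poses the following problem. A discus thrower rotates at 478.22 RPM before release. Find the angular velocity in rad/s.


omega = RPM * 2 * pi / 60
omega = 478.22 * 2 * 3.14159 / 60
omega = 3004.7449 / 60 = 50.0791 rad/s

50.0791 rad/s


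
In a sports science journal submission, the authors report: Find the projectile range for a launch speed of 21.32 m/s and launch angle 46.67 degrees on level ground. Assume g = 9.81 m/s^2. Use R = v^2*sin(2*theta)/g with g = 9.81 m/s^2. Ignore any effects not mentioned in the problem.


R = v^2 * sin(2*theta) / g
Convert angle to radians: theta = 46.67 deg = 0.8145 rad
sin(2*theta) = sin(1.6291) = 0.9983
R = 21.32^2 * 0.9983 / 9.81
R = 454.5424 * 0.9983 / 9.81 = 46.2559 m

46.2559 m


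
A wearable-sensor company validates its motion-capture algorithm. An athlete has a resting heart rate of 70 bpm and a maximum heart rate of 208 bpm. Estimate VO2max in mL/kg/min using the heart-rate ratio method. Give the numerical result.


VO2max = 15.3 * HRmax / HRrest
VO2max = 15.3 * 208 / 70
VO2max = 3182.4 / 70 = 45.4629 mL/kg/min

45.4629 mL/kg/min


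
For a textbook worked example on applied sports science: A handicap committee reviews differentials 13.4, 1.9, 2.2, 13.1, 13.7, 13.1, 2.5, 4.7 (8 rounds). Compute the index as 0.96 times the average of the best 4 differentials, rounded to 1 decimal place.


All differentials: 13.4, 1.9, 2.2, 13.1, 13.7, 13.1, 2.5, 4.7
Sorted: 1.9, 2.2, 2.5, 4.7, 13.1, 13.1, 13.4, 13.7
Best 4: 1.9, 2.2, 2.5, 4.7
Average of best = 11.3 / 4 = 2.825
Raw index = 2.825 * 0.96 = 2.712
Handicap index = round(2.712, 1) = 2.7

2.7


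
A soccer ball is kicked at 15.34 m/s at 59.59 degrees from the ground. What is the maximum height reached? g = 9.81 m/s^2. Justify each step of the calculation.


H = (v*sin(theta))^2 / (2*g)
vy = v*sin(theta) = 15.34 * sin(59.59 deg) = 13.2296 m/s
H = vy^2 / (2*g) = 175.0224 / (2*9.81)
H = 175.0224 / 19.62 = 8.9206 m

8.9206 m


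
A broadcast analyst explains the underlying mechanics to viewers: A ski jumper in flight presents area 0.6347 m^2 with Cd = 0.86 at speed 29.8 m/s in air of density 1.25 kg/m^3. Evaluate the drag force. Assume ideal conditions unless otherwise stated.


Fd = 0.5 * Cd * rho * A * v^2
Fd = 0.5 * 0.86 * 1.25 * 0.6347 * 29.8^2
v^2 = 888.04
Fd = 0.5 * 0.86 * 1.25 * 0.6347 * 888.04 = 302.956 N

302.956 N


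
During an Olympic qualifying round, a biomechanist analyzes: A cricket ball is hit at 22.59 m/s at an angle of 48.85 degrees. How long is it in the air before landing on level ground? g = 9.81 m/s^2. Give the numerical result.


T = 2*v*sin(theta)/g
sin(theta) = sin(48.85 deg) = 0.753
T = 2*22.59*0.753 / 9.81
T = 34.0201 / 9.81 = 3.4679 s

3.4679 s


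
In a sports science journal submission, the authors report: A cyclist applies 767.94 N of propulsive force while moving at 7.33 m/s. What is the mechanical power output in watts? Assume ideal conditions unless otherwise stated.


P = F * v
P = 767.94 * 7.33
P = 5629.0002 W

5629.0002 W


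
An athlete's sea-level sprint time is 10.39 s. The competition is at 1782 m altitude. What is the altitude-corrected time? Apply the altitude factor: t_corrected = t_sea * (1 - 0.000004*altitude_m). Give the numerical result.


Correction factor = 1 - 0.000004 * 1782 = 0.992872
t_corrected = t_sea * factor = 10.39 * 0.992872
t_corrected = 10.3159 s

10.3159 s


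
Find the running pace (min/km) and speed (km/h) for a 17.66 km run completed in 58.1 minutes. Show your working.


Pace = time / distance = 58.1 min / 17.66 km = 3.2899 min/km
Speed = distance / time_in_hours = 17.66 / 0.9683 hr
Speed = 18.2375 km/h

3.2899 min/km, 18.2375 km/h


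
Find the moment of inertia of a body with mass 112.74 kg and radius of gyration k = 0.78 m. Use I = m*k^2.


I = m * k^2
I = 112.74 * 0.78^2
I = 112.74 * 0.6084 = 68.591 kg*m^2

68.591 kg*m^2


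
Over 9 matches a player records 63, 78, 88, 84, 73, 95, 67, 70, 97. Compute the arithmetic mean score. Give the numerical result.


Average = sum / n
Sum = 715
Average = 715 / 9 = 79.4444

79.4444


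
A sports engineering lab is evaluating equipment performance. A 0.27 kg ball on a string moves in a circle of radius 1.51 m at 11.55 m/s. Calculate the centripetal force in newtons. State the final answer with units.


Fc = m * v^2 / r
v^2 = 11.55^2 = 133.4025
Fc = 0.27 * 133.4025 / 1.51
Fc = 36.0187 / 1.51 = 23.8534 N

23.8534 N


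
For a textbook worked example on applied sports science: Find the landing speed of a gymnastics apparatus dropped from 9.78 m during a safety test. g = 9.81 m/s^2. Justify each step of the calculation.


v = sqrt(2 * g * h)
v = sqrt(2 * 9.81 * 9.78)
v = sqrt(191.8836) = 13.8522 m/s

13.8522 m/s


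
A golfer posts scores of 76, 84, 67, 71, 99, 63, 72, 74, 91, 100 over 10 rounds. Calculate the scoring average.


Average = sum / n
Sum = 797
Average = 797 / 10 = 79.7

79.7


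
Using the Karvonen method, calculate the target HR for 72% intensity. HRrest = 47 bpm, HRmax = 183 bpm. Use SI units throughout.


Target = HRrest + pct*(HRmax - HRrest)
Heart rate reserve = HRmax - HRrest = 183 - 47 = 136 bpm
Fraction = 72% = 0.72
Target = 47 + 0.72 * 136
Target = 47 + 97.92 = 144.92 bpm

144.92 bpm


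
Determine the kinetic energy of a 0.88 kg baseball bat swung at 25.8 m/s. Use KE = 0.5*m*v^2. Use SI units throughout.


KE = 0.5 * m * v^2
KE = 0.5 * 0.88 * 25.8^2
KE = 0.5 * 0.88 * 665.64 = 292.8816 J

292.8816 J


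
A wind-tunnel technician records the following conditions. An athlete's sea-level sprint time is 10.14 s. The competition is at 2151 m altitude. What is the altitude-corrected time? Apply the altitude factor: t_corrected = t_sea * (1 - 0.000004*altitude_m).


Correction factor = 1 - 0.000004 * 2151 = 0.991396
t_corrected = t_sea * factor = 10.14 * 0.991396
t_corrected = 10.0528 s

10.0528 s


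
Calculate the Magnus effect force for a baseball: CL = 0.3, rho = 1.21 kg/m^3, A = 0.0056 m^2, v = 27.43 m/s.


FM = 0.5 * CL * rho * A * v^2
FM = 0.5 * 0.3 * 1.21 * 0.0056 * 27.43^2
v^2 = 752.4049
FM = 0.5 * 0.3 * 1.21 * 0.0056 * 752.4049 = 0.7647 N

0.7647 N


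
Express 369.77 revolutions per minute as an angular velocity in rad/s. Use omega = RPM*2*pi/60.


omega = RPM * 2 * pi / 60
omega = 369.77 * 2 * 3.14159 / 60
omega = 2323.3334 / 60 = 38.7222 rad/s

38.7222 rad/s


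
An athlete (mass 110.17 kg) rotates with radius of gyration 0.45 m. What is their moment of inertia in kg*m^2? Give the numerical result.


I = m * k^2
I = 110.17 * 0.45^2
I = 110.17 * 0.2025 = 22.3094 kg*m^2

22.3094 kg*m^2


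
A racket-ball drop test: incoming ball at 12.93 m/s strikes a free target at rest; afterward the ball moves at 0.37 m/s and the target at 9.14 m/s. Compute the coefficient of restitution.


e = (v2_after - v1_after) / (v1_before - v2_before)
Numerator = 9.14 - 0.37 = 8.77
Denominator = 12.93 - 0 = 12.93
e = 8.77 / 12.93 = 0.6783

0.6783


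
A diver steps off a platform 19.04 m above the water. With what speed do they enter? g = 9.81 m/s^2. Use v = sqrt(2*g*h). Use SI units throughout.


v = sqrt(2 * g * h)
v = sqrt(2 * 9.81 * 19.04)
v = sqrt(373.5648) = 19.3278 m/s

19.3278 m/s


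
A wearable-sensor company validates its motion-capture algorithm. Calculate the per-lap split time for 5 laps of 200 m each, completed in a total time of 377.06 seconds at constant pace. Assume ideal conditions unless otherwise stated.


Split time = total_time / n_laps = 377.06 / 5
Split time = 75.412 s per lap

75.412 s


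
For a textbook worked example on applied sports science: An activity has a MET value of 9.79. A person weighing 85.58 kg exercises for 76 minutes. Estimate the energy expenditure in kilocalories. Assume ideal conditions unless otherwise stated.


kcal = MET * mass * time_hr
Convert time: 76 min = 1.2667 hr
kcal = 9.79 * 85.58 * 1.2667
kcal = 1061.2491 kcal

1061.2491 kcal


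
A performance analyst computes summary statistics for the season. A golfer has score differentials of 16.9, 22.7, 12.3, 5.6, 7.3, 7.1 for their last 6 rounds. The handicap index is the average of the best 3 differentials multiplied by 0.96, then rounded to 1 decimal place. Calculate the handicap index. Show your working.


All differentials: 16.9, 22.7, 12.3, 5.6, 7.3, 7.1
Sorted: 5.6, 7.1, 7.3, 12.3, 16.9, 22.7
Best 3: 5.6, 7.1, 7.3
Average of best = 20 / 3 = 6.6667
Raw index = 6.6667 * 0.96 = 6.4
Handicap index = round(6.4, 1) = 6.4

6.4


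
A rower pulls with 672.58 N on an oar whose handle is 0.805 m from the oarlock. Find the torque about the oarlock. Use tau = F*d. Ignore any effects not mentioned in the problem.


tau = F * d
tau = 672.58 * 0.805
tau = 541.4269 N*m

541.4269 N*m


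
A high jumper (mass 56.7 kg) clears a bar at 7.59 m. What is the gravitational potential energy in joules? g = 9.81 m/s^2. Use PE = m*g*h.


PE = m * g * h
PE = 56.7 * 9.81 * 7.59
PE = 556.227 * 7.59 = 4221.7629 J

4221.7629 J


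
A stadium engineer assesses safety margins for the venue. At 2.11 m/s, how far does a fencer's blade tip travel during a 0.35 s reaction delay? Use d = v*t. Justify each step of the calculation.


d = v * t
d = 2.11 * 0.35
d = 0.7385 m

0.7385 m


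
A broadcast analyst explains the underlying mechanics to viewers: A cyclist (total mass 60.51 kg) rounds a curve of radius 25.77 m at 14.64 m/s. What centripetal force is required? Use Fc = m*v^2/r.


Fc = m * v^2 / r
v^2 = 14.64^2 = 214.3296
Fc = 60.51 * 214.3296 / 25.77
Fc = 12969.0841 / 25.77 = 503.2629 N

503.2629 N


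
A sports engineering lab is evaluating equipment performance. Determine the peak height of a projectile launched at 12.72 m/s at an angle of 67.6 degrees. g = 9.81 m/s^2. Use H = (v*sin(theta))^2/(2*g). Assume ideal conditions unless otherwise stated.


H = (v*sin(theta))^2 / (2*g)
vy = v*sin(theta) = 12.72 * sin(67.6 deg) = 11.7602 m/s
H = vy^2 / (2*g) = 138.3029 / (2*9.81)
H = 138.3029 / 19.62 = 7.0491 m

7.0491 m


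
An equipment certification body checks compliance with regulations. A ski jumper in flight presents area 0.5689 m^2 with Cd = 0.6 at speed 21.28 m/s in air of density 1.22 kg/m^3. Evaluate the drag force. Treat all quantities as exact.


Fd = 0.5 * Cd * rho * A * v^2
Fd = 0.5 * 0.6 * 1.22 * 0.5689 * 21.28^2
v^2 = 452.8384
Fd = 0.5 * 0.6 * 1.22 * 0.5689 * 452.8384 = 94.2888 N

94.2888 N


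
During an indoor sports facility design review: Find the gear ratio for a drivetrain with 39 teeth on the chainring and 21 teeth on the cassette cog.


GR = front_teeth / rear_teeth
GR = 39 / 21
GR = 1.8571

1.8571


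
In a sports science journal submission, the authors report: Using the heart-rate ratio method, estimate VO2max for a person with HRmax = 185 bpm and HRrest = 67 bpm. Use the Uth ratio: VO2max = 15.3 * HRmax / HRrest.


VO2max = 15.3 * HRmax / HRrest
VO2max = 15.3 * 185 / 67
VO2max = 2830.5 / 67 = 42.2463 mL/kg/min

42.2463 mL/kg/min


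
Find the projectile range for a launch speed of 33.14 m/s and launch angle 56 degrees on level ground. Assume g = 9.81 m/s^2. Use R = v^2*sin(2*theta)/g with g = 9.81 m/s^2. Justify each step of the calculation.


R = v^2 * sin(2*theta) / g
Convert angle to radians: theta = 56 deg = 0.9774 rad
sin(2*theta) = sin(1.9548) = 0.9272
R = 33.14^2 * 0.9272 / 9.81
R = 1098.2596 * 0.9272 / 9.81 = 103.8011 m

103.8011 m


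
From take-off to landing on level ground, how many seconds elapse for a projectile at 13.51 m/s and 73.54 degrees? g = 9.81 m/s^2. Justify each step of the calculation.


T = 2*v*sin(theta)/g
sin(theta) = sin(73.54 deg) = 0.959
T = 2*13.51*0.959 / 9.81
T = 25.9127 / 9.81 = 2.6415 s

2.6415 s


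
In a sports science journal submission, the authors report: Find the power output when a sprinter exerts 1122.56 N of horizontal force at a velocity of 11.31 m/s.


P = F * v
P = 1122.56 * 11.31
P = 12696.1536 W

12696.1536 W


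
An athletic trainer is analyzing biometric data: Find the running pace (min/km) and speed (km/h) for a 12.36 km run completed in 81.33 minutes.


Pace = time / distance = 81.33 min / 12.36 km = 6.5801 min/km
Speed = distance / time_in_hours = 12.36 / 1.3555 hr
Speed = 9.1184 km/h

6.5801 min/km, 9.1184 km/h


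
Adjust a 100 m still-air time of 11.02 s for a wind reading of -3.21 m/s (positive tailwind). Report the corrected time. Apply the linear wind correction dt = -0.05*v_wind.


dt = -0.05 * v_wind = -0.05 * -3.21 = 0.1605 s
t_corrected = t_still + dt = 11.02 + (0.1605)
t_corrected = 11.1805 s

11.1805 s


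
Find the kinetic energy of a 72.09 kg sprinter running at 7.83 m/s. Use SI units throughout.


KE = 0.5 * m * v^2
KE = 0.5 * 72.09 * 7.83^2
KE = 0.5 * 72.09 * 61.3089 = 2209.8793 J

2209.8793 J


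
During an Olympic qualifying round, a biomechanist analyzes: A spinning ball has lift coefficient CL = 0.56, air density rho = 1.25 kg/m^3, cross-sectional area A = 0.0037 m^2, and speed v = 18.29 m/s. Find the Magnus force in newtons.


FM = 0.5 * CL * rho * A * v^2
FM = 0.5 * 0.56 * 1.25 * 0.0037 * 18.29^2
v^2 = 334.5241
FM = 0.5 * 0.56 * 1.25 * 0.0037 * 334.5241 = 0.4332 N

0.4332 N


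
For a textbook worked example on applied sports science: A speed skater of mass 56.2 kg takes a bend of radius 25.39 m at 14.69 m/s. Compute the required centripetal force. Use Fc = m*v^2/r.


Fc = m * v^2 / r
v^2 = 14.69^2 = 215.7961
Fc = 56.2 * 215.7961 / 25.39
Fc = 12127.7408 / 25.39 = 477.6582 N

477.6582 N


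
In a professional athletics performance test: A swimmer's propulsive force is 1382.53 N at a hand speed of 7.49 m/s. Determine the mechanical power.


P = F * v
P = 1382.53 * 7.49
P = 10355.1497 W

10355.1497 W


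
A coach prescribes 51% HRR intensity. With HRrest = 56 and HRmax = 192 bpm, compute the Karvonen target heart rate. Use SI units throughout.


Target = HRrest + pct*(HRmax - HRrest)
Heart rate reserve = HRmax - HRrest = 192 - 56 = 136 bpm
Fraction = 51% = 0.51
Target = 56 + 0.51 * 136
Target = 56 + 69.36 = 125.36 bpm

125.36 bpm


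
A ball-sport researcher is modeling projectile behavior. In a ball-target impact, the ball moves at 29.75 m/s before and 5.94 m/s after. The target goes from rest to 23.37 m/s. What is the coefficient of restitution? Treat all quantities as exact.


e = (v2_after - v1_after) / (v1_before - v2_before)
Numerator = 23.37 - 5.94 = 17.43
Denominator = 29.75 - 0 = 29.75
e = 17.43 / 29.75 = 0.5859

0.5859


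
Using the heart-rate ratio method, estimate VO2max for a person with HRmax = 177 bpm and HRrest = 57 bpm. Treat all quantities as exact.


VO2max = 15.3 * HRmax / HRrest
VO2max = 15.3 * 177 / 57
VO2max = 2708.1 / 57 = 47.5105 mL/kg/min

47.5105 mL/kg/min


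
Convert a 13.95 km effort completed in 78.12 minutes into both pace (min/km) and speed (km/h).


Pace = time / distance = 78.12 min / 13.95 km = 5.6 min/km
Speed = distance / time_in_hours = 13.95 / 1.302 hr
Speed = 10.7143 km/h

5.6 min/km, 10.7143 km/h


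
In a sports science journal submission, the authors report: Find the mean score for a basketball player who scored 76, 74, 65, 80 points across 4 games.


Average = sum / n
Sum = 295
Average = 295 / 4 = 73.75

73.75


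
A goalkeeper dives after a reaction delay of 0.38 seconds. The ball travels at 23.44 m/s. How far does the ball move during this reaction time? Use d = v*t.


d = v * t
d = 23.44 * 0.38
d = 8.9072 m

8.9072 m


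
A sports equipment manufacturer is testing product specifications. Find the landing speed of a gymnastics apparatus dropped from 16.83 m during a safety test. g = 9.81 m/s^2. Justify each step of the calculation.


v = sqrt(2 * g * h)
v = sqrt(2 * 9.81 * 16.83)
v = sqrt(330.2046) = 18.1715 m/s

18.1715 m/s


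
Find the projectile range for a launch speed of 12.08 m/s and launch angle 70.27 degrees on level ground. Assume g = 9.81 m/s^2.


R = v^2 * sin(2*theta) / g
Convert angle to radians: theta = 70.27 deg = 1.2264 rad
sin(2*theta) = sin(2.4529) = 0.6355
R = 12.08^2 * 0.6355 / 9.81
R = 145.9264 * 0.6355 / 9.81 = 9.4538 m

9.4538 m


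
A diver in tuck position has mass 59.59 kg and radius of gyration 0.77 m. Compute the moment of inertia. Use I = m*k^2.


I = m * k^2
I = 59.59 * 0.77^2
I = 59.59 * 0.5929 = 35.3309 kg*m^2

35.3309 kg*m^2


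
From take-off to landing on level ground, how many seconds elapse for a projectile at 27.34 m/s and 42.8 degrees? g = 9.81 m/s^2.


T = 2*v*sin(theta)/g
sin(theta) = sin(42.8 deg) = 0.6794
T = 2*27.34*0.6794 / 9.81
T = 37.1519 / 9.81 = 3.7871 s

3.7871 s


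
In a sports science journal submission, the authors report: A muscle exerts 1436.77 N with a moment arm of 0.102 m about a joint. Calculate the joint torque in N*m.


tau = F * d
tau = 1436.77 * 0.102
tau = 146.5505 N*m

146.5505 N*m


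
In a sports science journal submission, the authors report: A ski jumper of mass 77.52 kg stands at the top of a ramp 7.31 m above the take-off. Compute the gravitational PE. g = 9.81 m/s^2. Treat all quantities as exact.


PE = m * g * h
PE = 77.52 * 9.81 * 7.31
PE = 760.4712 * 7.31 = 5559.0445 J

5559.0445 J


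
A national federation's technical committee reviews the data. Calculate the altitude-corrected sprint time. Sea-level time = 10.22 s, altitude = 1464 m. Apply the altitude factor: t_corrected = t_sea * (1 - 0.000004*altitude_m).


Correction factor = 1 - 0.000004 * 1464 = 0.994144
t_corrected = t_sea * factor = 10.22 * 0.994144
t_corrected = 10.1602 s

10.1602 s


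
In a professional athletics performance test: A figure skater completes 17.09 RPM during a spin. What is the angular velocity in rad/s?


omega = RPM * 2 * pi / 60
omega = 17.09 * 2 * 3.14159 / 60
omega = 107.3796 / 60 = 1.7897 rad/s

1.7897 rad/s


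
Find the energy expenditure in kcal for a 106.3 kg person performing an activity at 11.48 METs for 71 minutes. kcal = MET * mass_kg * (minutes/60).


kcal = MET * mass * time_hr
Convert time: 71 min = 1.1833 hr
kcal = 11.48 * 106.3 * 1.1833
kcal = 1444.0501 kcal

1444.0501 kcal


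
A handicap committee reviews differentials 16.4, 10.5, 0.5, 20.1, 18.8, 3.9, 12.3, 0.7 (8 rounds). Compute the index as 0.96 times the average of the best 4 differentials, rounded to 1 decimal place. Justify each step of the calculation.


All differentials: 16.4, 10.5, 0.5, 20.1, 18.8, 3.9, 12.3, 0.7
Sorted: 0.5, 0.7, 3.9, 10.5, 12.3, 16.4, 18.8, 20.1
Best 4: 0.5, 0.7, 3.9, 10.5
Average of best = 15.6 / 4 = 3.9
Raw index = 3.9 * 0.96 = 3.744
Handicap index = round(3.744, 1) = 3.7

3.7


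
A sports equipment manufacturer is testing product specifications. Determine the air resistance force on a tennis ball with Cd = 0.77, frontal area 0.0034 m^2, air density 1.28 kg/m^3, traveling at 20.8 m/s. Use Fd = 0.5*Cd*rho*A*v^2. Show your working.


Fd = 0.5 * Cd * rho * A * v^2
Fd = 0.5 * 0.77 * 1.28 * 0.0034 * 20.8^2
v^2 = 432.64
Fd = 0.5 * 0.77 * 1.28 * 0.0034 * 432.64 = 0.7249 N

0.7249 N


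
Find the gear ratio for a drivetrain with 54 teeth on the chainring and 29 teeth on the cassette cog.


GR = front_teeth / rear_teeth
GR = 54 / 29
GR = 1.8621

1.8621


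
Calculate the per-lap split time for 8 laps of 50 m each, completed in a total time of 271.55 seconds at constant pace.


Split time = total_time / n_laps = 271.55 / 8
Split time = 33.9438 s per lap

33.9438 s


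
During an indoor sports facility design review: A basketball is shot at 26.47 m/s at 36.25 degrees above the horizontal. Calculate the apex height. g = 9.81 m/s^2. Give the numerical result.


H = (v*sin(theta))^2 / (2*g)
vy = v*sin(theta) = 26.47 * sin(36.25 deg) = 15.652 m/s
H = vy^2 / (2*g) = 244.9841 / (2*9.81)
H = 244.9841 / 19.62 = 12.4864 m

12.4864 m


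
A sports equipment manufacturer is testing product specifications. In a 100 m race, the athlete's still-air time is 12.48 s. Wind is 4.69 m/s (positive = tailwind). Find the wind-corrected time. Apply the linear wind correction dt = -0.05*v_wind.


dt = -0.05 * v_wind = -0.05 * 4.69 = -0.2345 s
t_corrected = t_still + dt = 12.48 + (-0.2345)
t_corrected = 12.2455 s

12.2455 s


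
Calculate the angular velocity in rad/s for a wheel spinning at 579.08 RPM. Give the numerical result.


omega = RPM * 2 * pi / 60
omega = 579.08 * 2 * 3.14159 / 60
omega = 3638.4669 / 60 = 60.6411 rad/s

60.6411 rad/s


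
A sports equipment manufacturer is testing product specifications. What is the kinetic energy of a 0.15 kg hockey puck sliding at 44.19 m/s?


KE = 0.5 * m * v^2
KE = 0.5 * 0.15 * 44.19^2
KE = 0.5 * 0.15 * 1952.7561 = 146.4567 J

146.4567 J


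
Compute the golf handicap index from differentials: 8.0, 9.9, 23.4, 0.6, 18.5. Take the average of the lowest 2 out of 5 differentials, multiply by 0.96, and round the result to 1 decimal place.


All differentials: 8.0, 9.9, 23.4, 0.6, 18.5
Sorted: 0.6, 8.0, 9.9, 18.5, 23.4
Best 2: 0.6, 8.0
Average of best = 8.6 / 2 = 4.3
Raw index = 4.3 * 0.96 = 4.128
Handicap index = round(4.128, 1) = 4.1

4.1


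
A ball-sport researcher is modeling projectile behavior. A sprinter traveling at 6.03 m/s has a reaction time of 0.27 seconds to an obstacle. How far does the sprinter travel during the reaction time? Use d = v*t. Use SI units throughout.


d = v * t
d = 6.03 * 0.27
d = 1.6281 m

1.6281 m


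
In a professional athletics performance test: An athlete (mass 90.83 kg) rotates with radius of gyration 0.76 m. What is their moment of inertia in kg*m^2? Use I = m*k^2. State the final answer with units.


I = m * k^2
I = 90.83 * 0.76^2
I = 90.83 * 0.5776 = 52.4634 kg*m^2

52.4634 kg*m^2


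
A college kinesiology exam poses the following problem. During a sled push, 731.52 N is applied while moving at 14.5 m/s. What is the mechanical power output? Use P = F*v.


P = F * v
P = 731.52 * 14.5
P = 10607.04 W

10607.04 W


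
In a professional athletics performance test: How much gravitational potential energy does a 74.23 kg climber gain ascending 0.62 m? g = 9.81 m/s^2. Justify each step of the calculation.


PE = m * g * h
PE = 74.23 * 9.81 * 0.62
PE = 728.1963 * 0.62 = 451.4817 J

451.4817 J


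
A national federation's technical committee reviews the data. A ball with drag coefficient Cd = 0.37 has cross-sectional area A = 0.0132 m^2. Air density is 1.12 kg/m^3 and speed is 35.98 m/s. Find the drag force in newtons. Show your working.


Fd = 0.5 * Cd * rho * A * v^2
Fd = 0.5 * 0.37 * 1.12 * 0.0132 * 35.98^2
v^2 = 1294.5604
Fd = 0.5 * 0.37 * 1.12 * 0.0132 * 1294.5604 = 3.5407 N

3.5407 N


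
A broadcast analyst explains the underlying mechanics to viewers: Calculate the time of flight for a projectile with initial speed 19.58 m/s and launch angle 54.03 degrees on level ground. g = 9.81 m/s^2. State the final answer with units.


T = 2*v*sin(theta)/g
sin(theta) = sin(54.03 deg) = 0.8093
T = 2*19.58*0.8093 / 9.81
T = 31.6932 / 9.81 = 3.2307 s

3.2307 s


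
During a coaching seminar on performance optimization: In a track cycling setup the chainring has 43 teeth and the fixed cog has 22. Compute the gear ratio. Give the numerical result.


GR = front_teeth / rear_teeth
GR = 43 / 22
GR = 1.9545

1.9545


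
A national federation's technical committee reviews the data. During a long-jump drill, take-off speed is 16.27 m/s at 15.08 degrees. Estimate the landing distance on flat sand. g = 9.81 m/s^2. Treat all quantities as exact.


R = v^2 * sin(2*theta) / g
Convert angle to radians: theta = 15.08 deg = 0.2632 rad
sin(2*theta) = sin(0.5264) = 0.5024
R = 16.27^2 * 0.5024 / 9.81
R = 264.7129 * 0.5024 / 9.81 = 13.5572 m

13.5572 m


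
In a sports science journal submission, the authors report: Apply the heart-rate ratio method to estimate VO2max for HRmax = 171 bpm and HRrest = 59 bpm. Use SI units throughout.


VO2max = 15.3 * HRmax / HRrest
VO2max = 15.3 * 171 / 59
VO2max = 2616.3 / 59 = 44.3441 mL/kg/min

44.3441 mL/kg/min


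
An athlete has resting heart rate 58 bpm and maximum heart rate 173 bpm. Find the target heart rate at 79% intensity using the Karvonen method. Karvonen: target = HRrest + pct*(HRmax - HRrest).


Target = HRrest + pct*(HRmax - HRrest)
Heart rate reserve = HRmax - HRrest = 173 - 58 = 115 bpm
Fraction = 79% = 0.79
Target = 58 + 0.79 * 115
Target = 58 + 90.85 = 148.85 bpm

148.85 bpm


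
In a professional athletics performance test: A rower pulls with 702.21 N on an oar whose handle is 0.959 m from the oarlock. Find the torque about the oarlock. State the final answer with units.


tau = F * d
tau = 702.21 * 0.959
tau = 673.4194 N*m

673.4194 N*m


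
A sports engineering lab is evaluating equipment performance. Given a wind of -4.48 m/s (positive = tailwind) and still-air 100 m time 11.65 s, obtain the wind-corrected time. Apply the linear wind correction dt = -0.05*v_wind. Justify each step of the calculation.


dt = -0.05 * v_wind = -0.05 * -4.48 = 0.224 s
t_corrected = t_still + dt = 11.65 + (0.224)
t_corrected = 11.874 s

11.874 s


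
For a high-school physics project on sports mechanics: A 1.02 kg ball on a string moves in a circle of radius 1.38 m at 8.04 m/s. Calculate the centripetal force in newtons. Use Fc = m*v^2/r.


Fc = m * v^2 / r
v^2 = 8.04^2 = 64.6416
Fc = 1.02 * 64.6416 / 1.38
Fc = 65.9344 / 1.38 = 47.7786 N

47.7786 N


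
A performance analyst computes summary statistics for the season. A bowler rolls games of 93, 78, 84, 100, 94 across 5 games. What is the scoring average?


Average = sum / n
Sum = 449
Average = 449 / 5 = 89.8

89.8


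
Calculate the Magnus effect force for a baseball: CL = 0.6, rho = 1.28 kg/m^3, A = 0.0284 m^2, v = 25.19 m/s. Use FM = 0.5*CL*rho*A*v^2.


FM = 0.5 * CL * rho * A * v^2
FM = 0.5 * 0.6 * 1.28 * 0.0284 * 25.19^2
v^2 = 634.5361
FM = 0.5 * 0.6 * 1.28 * 0.0284 * 634.5361 = 6.92 N

6.92 N


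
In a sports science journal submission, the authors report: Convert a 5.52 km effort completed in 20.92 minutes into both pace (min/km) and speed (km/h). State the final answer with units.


Pace = time / distance = 20.92 min / 5.52 km = 3.7899 min/km
Speed = distance / time_in_hours = 5.52 / 0.3487 hr
Speed = 15.8317 km/h

3.7899 min/km, 15.8317 km/h


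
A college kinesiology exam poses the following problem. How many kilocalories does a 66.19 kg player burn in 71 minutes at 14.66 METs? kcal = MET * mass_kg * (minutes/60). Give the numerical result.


kcal = MET * mass * time_hr
Convert time: 71 min = 1.1833 hr
kcal = 14.66 * 66.19 * 1.1833
kcal = 1148.2421 kcal

1148.2421 kcal


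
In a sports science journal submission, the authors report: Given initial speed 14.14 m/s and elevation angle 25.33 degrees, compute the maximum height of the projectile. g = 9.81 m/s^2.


H = (v*sin(theta))^2 / (2*g)
vy = v*sin(theta) = 14.14 * sin(25.33 deg) = 6.0495 m/s
H = vy^2 / (2*g) = 36.5968 / (2*9.81)
H = 36.5968 / 19.62 = 1.8653 m

1.8653 m


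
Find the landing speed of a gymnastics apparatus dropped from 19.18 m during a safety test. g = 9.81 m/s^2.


v = sqrt(2 * g * h)
v = sqrt(2 * 9.81 * 19.18)
v = sqrt(376.3116) = 19.3988 m/s

19.3988 m/s


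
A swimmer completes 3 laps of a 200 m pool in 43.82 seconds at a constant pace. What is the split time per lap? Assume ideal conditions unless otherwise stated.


Split time = total_time / n_laps = 43.82 / 3
Split time = 14.6067 s per lap

14.6067 s


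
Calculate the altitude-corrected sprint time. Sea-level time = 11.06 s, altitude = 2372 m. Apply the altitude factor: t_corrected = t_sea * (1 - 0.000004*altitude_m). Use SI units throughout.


Correction factor = 1 - 0.000004 * 2372 = 0.990512
t_corrected = t_sea * factor = 11.06 * 0.990512
t_corrected = 10.9551 s

10.9551 s


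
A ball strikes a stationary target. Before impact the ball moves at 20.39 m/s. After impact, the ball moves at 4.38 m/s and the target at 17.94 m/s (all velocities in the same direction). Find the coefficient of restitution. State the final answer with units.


e = (v2_after - v1_after) / (v1_before - v2_before)
Numerator = 17.94 - 4.38 = 13.56
Denominator = 20.39 - 0 = 20.39
e = 13.56 / 20.39 = 0.665

0.665


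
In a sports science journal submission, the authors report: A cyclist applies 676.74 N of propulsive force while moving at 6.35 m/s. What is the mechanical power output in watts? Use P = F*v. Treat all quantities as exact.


P = F * v
P = 676.74 * 6.35
P = 4297.299 W

4297.299 W


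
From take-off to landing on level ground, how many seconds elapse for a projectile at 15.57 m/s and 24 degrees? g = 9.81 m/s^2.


T = 2*v*sin(theta)/g
sin(theta) = sin(24 deg) = 0.4067
T = 2*15.57*0.4067 / 9.81
T = 12.6658 / 9.81 = 1.2911 s

1.2911 s


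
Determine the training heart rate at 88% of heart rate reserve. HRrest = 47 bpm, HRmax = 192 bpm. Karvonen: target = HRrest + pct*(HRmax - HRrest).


Target = HRrest + pct*(HRmax - HRrest)
Heart rate reserve = HRmax - HRrest = 192 - 47 = 145 bpm
Fraction = 88% = 0.88
Target = 47 + 0.88 * 145
Target = 47 + 127.6 = 174.6 bpm

174.6 bpm


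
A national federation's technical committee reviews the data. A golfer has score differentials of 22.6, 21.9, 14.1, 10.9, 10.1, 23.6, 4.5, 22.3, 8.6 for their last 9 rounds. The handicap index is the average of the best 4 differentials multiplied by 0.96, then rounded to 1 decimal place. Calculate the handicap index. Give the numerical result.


All differentials: 22.6, 21.9, 14.1, 10.9, 10.1, 23.6, 4.5, 22.3, 8.6
Sorted: 4.5, 8.6, 10.1, 10.9, 14.1, 21.9, 22.3, 22.6, 23.6
Best 4: 4.5, 8.6, 10.1, 10.9
Average of best = 34.1 / 4 = 8.525
Raw index = 8.525 * 0.96 = 8.184
Handicap index = round(8.184, 1) = 8.2

8.2


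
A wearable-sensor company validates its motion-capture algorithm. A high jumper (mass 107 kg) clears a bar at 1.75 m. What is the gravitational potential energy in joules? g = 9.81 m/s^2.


PE = m * g * h
PE = 107 * 9.81 * 1.75
PE = 1049.67 * 1.75 = 1836.9225 J

1836.9225 J


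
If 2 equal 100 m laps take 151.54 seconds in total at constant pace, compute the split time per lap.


Split time = total_time / n_laps = 151.54 / 2
Split time = 75.77 s per lap

75.77 s


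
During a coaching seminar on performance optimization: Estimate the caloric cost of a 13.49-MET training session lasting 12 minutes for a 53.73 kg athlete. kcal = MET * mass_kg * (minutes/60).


kcal = MET * mass * time_hr
Convert time: 12 min = 0.2 hr
kcal = 13.49 * 53.73 * 0.2
kcal = 144.9635 kcal

144.9635 kcal


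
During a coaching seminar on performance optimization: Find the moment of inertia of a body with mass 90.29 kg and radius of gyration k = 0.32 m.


I = m * k^2
I = 90.29 * 0.32^2
I = 90.29 * 0.1024 = 9.2457 kg*m^2

9.2457 kg*m^2


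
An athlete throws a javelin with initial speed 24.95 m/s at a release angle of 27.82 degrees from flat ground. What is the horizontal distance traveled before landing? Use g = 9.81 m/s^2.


R = v^2 * sin(2*theta) / g
Convert angle to radians: theta = 27.82 deg = 0.4856 rad
sin(2*theta) = sin(0.9711) = 0.8255
R = 24.95^2 * 0.8255 / 9.81
R = 622.5025 * 0.8255 / 9.81 = 52.3833 m

52.3833 m


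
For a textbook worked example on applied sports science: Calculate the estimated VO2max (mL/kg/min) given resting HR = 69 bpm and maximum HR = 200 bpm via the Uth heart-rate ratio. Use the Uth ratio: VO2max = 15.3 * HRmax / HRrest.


VO2max = 15.3 * HRmax / HRrest
VO2max = 15.3 * 200 / 69
VO2max = 3060 / 69 = 44.3478 mL/kg/min

44.3478 mL/kg/min


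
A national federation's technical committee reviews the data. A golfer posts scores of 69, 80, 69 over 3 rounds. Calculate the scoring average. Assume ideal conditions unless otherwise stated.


Average = sum / n
Sum = 218
Average = 218 / 3 = 72.6667

72.6667


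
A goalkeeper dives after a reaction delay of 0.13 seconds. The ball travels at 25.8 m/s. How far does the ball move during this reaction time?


d = v * t
d = 25.8 * 0.13
d = 3.354 m

3.354 m


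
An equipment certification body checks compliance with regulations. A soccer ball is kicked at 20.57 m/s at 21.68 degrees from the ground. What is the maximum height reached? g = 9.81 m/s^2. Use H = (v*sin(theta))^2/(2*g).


H = (v*sin(theta))^2 / (2*g)
vy = v*sin(theta) = 20.57 * sin(21.68 deg) = 7.599 m/s
H = vy^2 / (2*g) = 57.7451 / (2*9.81)
H = 57.7451 / 19.62 = 2.9432 m

2.9432 m


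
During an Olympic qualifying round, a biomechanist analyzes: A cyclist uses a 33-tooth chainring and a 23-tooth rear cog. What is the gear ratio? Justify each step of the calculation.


GR = front_teeth / rear_teeth
GR = 33 / 23
GR = 1.4348

1.4348


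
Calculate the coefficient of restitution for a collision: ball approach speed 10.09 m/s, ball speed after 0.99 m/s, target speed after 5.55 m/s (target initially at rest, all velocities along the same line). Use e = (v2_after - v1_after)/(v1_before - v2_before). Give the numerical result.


e = (v2_after - v1_after) / (v1_before - v2_before)
Numerator = 5.55 - 0.99 = 4.56
Denominator = 10.09 - 0 = 10.09
e = 4.56 / 10.09 = 0.4519

0.4519


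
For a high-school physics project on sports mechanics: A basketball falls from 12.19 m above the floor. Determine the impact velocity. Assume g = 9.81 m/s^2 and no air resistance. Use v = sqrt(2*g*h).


v = sqrt(2 * g * h)
v = sqrt(2 * 9.81 * 12.19)
v = sqrt(239.1678) = 15.4651 m/s

15.4651 m/s


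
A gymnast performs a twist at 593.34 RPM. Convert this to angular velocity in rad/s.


omega = RPM * 2 * pi / 60
omega = 593.34 * 2 * 3.14159 / 60
omega = 3728.0652 / 60 = 62.1344 rad/s

62.1344 rad/s


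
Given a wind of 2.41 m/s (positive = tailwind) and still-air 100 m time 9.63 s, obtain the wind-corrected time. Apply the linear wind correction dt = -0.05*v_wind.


dt = -0.05 * v_wind = -0.05 * 2.41 = -0.1205 s
t_corrected = t_still + dt = 9.63 + (-0.1205)
t_corrected = 9.5095 s

9.5095 s


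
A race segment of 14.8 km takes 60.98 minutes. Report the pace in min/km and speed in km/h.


Pace = time / distance = 60.98 min / 14.8 km = 4.1203 min/km
Speed = distance / time_in_hours = 14.8 / 1.0163 hr
Speed = 14.5622 km/h

4.1203 min/km, 14.5622 km/h


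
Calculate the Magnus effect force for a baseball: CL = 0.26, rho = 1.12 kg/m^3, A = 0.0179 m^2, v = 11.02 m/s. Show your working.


FM = 0.5 * CL * rho * A * v^2
FM = 0.5 * 0.26 * 1.12 * 0.0179 * 11.02^2
v^2 = 121.4404
FM = 0.5 * 0.26 * 1.12 * 0.0179 * 121.4404 = 0.3165 N

0.3165 N


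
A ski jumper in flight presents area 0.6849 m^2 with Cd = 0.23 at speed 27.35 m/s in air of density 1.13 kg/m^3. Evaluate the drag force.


Fd = 0.5 * Cd * rho * A * v^2
Fd = 0.5 * 0.23 * 1.13 * 0.6849 * 27.35^2
v^2 = 748.0225
Fd = 0.5 * 0.23 * 1.13 * 0.6849 * 748.0225 = 66.5761 N

66.5761 N


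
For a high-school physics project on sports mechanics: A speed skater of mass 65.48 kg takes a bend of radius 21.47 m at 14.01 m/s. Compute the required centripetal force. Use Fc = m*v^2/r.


Fc = m * v^2 / r
v^2 = 14.01^2 = 196.2801
Fc = 65.48 * 196.2801 / 21.47
Fc = 12852.4209 / 21.47 = 598.6223 N

598.6223 N


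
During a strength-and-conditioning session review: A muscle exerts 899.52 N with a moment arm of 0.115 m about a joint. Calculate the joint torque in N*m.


tau = F * d
tau = 899.52 * 0.115
tau = 103.4448 N*m

103.4448 N*m


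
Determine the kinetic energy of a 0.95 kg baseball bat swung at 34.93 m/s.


KE = 0.5 * m * v^2
KE = 0.5 * 0.95 * 34.93^2
KE = 0.5 * 0.95 * 1220.1049 = 579.5498 J

579.5498 J


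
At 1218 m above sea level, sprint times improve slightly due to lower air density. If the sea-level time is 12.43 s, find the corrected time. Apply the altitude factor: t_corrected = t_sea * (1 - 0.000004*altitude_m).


Correction factor = 1 - 0.000004 * 1218 = 0.995128
t_corrected = t_sea * factor = 12.43 * 0.995128
t_corrected = 12.3694 s

12.3694 s


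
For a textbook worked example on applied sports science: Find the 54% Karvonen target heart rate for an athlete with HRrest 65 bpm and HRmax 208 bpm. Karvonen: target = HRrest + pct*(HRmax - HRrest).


Target = HRrest + pct*(HRmax - HRrest)
Heart rate reserve = HRmax - HRrest = 208 - 65 = 143 bpm
Fraction = 54% = 0.54
Target = 65 + 0.54 * 143
Target = 65 + 77.22 = 142.22 bpm

142.22 bpm


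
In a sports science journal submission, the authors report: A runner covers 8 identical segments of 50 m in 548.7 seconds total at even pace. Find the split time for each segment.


Split time = total_time / n_laps = 548.7 / 8
Split time = 68.5875 s per lap

68.5875 s


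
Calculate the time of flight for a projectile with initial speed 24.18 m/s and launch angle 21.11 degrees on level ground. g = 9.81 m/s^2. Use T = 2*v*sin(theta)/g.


T = 2*v*sin(theta)/g
sin(theta) = sin(21.11 deg) = 0.3602
T = 2*24.18*0.3602 / 9.81
T = 17.4173 / 9.81 = 1.7755 s

1.7755 s


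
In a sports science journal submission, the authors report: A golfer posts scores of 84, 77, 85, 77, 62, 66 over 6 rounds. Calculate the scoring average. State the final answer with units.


Average = sum / n
Sum = 451
Average = 451 / 6 = 75.1667

75.1667


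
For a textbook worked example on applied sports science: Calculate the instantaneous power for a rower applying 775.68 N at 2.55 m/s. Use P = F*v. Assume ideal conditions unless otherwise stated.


P = F * v
P = 775.68 * 2.55
P = 1977.984 W

1977.984 W


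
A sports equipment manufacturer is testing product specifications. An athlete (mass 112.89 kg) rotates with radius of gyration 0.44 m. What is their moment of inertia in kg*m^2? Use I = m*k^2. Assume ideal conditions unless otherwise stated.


I = m * k^2
I = 112.89 * 0.44^2
I = 112.89 * 0.1936 = 21.8555 kg*m^2

21.8555 kg*m^2
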